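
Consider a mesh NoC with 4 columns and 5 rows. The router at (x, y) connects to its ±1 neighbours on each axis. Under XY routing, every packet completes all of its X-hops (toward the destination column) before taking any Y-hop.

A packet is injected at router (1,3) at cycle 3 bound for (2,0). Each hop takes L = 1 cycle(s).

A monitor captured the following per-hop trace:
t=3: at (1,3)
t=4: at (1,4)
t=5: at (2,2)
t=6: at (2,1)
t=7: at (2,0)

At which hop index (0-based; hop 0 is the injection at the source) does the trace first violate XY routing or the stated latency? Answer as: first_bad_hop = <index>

  1: Δx=+0 Δy=+1 Δt=1 [BAD: Y-move but x=1≠2]

first_bad_hop = 1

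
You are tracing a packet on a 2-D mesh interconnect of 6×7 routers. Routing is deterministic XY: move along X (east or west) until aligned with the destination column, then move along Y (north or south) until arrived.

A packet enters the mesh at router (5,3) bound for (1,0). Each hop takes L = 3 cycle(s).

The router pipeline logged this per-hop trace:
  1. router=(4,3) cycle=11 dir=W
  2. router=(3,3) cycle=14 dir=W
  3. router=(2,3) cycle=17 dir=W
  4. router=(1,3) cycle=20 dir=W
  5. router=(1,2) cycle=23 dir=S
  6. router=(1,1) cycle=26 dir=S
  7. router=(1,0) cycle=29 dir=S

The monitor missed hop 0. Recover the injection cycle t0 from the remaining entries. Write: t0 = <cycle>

t0 = 8

The first recorded entry is hop 1 at cycle 11.
So t0 = 11 − 1·3 = 8.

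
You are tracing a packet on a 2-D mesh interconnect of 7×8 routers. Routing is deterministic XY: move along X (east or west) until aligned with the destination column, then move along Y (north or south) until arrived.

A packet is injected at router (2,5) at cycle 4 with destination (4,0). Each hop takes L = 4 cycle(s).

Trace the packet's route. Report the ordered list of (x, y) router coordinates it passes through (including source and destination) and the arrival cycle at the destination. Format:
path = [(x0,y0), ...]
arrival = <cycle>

[0] x=2 y=5 t=4
[1] x=3 y=5 t=8 →E
[2] x=4 y=5 t=12 →E
[3] x=4 y=4 t=16 →S
[4] x=4 y=3 t=20 →S
[5] x=4 y=2 t=24 →S
[6] x=4 y=1 t=28 →S
[7] x=4 y=0 t=32 →S

path = [(2,5), (3,5), (4,5), (4,4), (4,3), (4,2), (4,1), (4,0)]
arrival = 32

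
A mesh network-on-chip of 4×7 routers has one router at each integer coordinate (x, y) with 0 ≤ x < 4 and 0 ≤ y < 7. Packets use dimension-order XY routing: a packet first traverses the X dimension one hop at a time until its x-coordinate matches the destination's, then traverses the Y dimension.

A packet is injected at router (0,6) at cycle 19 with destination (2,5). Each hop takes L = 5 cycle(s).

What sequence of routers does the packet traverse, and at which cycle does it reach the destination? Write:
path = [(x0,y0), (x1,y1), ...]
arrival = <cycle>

path = [(0,6), (1,6), (2,6), (2,5)]
arrival = 34

#0 — 0,6 | c19
#1 — 1,6 | c24 | E
#2 — 2,6 | c29 | E
#3 — 2,5 | c34 | S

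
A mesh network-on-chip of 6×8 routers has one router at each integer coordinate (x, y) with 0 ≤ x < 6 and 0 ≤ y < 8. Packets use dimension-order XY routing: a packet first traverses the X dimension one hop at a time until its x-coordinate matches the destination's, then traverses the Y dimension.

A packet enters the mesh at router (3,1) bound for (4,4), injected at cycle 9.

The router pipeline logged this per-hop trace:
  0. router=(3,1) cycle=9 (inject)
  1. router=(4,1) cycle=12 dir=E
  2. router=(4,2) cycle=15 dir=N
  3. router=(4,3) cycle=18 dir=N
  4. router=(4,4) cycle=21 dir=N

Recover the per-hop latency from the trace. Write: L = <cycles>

Δcyc across hop 0→1: 12 − 9 = 3.
One hop costs L cycles, so L = 3.

L = 3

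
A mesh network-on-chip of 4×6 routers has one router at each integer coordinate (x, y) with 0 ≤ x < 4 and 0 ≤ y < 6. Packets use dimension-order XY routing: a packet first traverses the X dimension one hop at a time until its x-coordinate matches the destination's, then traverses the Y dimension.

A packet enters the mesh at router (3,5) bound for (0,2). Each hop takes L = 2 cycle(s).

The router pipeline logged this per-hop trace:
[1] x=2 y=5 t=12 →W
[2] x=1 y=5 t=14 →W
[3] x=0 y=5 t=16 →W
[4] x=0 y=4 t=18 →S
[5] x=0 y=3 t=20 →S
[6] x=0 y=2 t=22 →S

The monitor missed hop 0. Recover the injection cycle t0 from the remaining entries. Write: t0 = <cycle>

t0 = 10

Hop 1 reached at cycle 12; hop k is at t0 + k·L.
t0 = cyc[1] − L = 12 − 2 = 10.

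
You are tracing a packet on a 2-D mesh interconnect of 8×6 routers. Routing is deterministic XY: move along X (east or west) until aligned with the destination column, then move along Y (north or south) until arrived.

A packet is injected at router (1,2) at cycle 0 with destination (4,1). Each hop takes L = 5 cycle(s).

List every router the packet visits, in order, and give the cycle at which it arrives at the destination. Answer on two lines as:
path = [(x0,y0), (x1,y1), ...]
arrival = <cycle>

path = [(1,2), (2,2), (3,2), (4,2), (4,1)]
arrival = 20

t=0: at (1,2)
t=5: at (2,2) after E
t=10: at (3,2) after E
t=15: at (4,2) after E
t=20: at (4,1) after S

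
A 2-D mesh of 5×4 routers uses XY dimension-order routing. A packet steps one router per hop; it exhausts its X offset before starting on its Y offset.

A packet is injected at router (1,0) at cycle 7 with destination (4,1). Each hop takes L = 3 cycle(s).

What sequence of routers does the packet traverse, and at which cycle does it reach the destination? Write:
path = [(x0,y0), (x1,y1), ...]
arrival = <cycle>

path = [(1,0), (2,0), (3,0), (4,0), (4,1)]
arrival = 19

#0 — 1,0 | c7
#1 — 2,0 | c10 | E
#2 — 3,0 | c13 | E
#3 — 4,0 | c16 | E
#4 — 4,1 | c19 | N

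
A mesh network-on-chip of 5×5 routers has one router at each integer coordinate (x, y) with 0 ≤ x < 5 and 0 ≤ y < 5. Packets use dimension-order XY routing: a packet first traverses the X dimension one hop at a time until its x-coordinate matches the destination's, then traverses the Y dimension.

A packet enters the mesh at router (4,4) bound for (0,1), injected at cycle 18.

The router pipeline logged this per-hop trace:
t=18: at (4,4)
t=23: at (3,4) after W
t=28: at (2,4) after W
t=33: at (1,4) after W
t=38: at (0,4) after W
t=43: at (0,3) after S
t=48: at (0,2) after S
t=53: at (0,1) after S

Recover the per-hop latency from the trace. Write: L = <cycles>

L = 5

cyc[1] − cyc[0] = 23 − 18 = 5.
Each hop adds L, hence L = 5.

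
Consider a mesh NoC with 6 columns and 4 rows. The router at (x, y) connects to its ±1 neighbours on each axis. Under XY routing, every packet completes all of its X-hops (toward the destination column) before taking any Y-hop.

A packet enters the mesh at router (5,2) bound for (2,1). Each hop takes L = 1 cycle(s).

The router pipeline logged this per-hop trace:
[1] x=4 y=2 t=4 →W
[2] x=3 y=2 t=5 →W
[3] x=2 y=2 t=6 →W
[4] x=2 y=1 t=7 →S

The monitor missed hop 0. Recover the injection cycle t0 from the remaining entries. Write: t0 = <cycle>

t0 = 3

cyc[1] = 4 and cyc[k] = t0 + k·L for every k.
t0 = cyc[1] − L = 4 − 1 = 3.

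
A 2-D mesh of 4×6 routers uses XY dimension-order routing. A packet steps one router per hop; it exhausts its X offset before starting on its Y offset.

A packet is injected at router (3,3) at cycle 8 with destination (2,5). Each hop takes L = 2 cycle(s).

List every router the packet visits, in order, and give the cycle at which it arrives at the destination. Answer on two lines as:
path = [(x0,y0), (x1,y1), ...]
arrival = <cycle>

path = [(3,3), (2,3), (2,4), (2,5)]
arrival = 14

src (3,3)  cyc=8
W→(2,3)  cyc=10
N→(2,4)  cyc=12
N→(2,5)  cyc=14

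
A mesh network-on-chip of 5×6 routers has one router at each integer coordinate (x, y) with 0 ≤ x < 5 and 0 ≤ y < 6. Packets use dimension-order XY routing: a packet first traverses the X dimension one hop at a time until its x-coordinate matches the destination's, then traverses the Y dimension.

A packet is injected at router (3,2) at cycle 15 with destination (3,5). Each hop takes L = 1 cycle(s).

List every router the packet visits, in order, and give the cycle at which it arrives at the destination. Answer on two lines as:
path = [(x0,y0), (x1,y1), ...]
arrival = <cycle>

t=15: at (3,2)
t=16: at (3,3) after N
t=17: at (3,4) after N
t=18: at (3,5) after N

path = [(3,2), (3,3), (3,4), (3,5)]
arrival = 18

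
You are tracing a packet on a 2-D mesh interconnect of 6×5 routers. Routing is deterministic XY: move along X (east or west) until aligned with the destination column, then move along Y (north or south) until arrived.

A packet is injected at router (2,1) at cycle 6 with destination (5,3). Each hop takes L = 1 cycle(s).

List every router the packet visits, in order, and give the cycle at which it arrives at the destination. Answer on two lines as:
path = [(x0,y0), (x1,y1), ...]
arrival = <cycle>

src (2,1)  cyc=6
E→(3,1)  cyc=7
E→(4,1)  cyc=8
E→(5,1)  cyc=9
N→(5,2)  cyc=10
N→(5,3)  cyc=11

path = [(2,1), (3,1), (4,1), (5,1), (5,2), (5,3)]
arrival = 11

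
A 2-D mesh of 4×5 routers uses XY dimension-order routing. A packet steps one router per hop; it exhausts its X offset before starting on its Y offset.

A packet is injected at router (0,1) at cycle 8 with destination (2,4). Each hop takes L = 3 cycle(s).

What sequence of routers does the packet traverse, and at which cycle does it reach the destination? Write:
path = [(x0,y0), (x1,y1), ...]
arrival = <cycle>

[0] x=0 y=1 t=8
[1] x=1 y=1 t=11 →E
[2] x=2 y=1 t=14 →E
[3] x=2 y=2 t=17 →N
[4] x=2 y=3 t=20 →N
[5] x=2 y=4 t=23 →N

path = [(0,1), (1,1), (2,1), (2,2), (2,3), (2,4)]
arrival = 23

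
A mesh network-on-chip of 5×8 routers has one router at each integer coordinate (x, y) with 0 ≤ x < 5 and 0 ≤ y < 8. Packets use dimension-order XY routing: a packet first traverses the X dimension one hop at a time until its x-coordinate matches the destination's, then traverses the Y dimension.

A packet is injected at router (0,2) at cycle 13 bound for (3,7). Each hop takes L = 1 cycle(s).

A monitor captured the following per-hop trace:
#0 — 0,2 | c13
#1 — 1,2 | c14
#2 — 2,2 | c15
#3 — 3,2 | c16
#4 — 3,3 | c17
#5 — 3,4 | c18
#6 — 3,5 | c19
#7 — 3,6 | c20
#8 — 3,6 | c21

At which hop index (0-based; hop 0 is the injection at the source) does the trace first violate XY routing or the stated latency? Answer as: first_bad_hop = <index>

first_bad_hop = 8

hop 1: step (+1,+0), +1 cyc — ok
hop 2: step (+1,+0), +1 cyc — ok
hop 3: step (+1,+0), +1 cyc — ok
hop 4: step (+0,+1), +1 cyc — ok
hop 5: step (+0,+1), +1 cyc — ok
hop 6: step (+0,+1), +1 cyc — ok
hop 7: step (+0,+1), +1 cyc — ok
hop 8: step (+0,+0), +1 cyc — BAD: non-unit step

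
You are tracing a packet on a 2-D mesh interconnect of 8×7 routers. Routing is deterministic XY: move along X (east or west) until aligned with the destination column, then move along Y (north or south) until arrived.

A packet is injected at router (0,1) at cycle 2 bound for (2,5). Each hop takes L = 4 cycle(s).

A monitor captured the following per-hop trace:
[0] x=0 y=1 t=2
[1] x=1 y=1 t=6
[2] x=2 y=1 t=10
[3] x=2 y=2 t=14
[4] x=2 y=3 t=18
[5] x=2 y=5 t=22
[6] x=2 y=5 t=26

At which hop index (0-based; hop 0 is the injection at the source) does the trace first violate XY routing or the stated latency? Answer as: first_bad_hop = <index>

check 1→ d=(1,0) cyc+4: ok
check 2→ d=(1,0) cyc+4: ok
check 3→ d=(0,1) cyc+4: ok
check 4→ d=(0,1) cyc+4: ok
check 5→ d=(0,2) cyc+4: BAD: non-unit step

first_bad_hop = 5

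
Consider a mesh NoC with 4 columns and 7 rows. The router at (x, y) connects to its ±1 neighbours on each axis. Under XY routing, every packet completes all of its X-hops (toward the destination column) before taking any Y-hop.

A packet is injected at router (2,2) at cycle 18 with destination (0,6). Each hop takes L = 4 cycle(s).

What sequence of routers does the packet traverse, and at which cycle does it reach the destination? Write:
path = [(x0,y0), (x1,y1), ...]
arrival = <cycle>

[0] x=2 y=2 t=18
[1] x=1 y=2 t=22 →W
[2] x=0 y=2 t=26 →W
[3] x=0 y=3 t=30 →N
[4] x=0 y=4 t=34 →N
[5] x=0 y=5 t=38 →N
[6] x=0 y=6 t=42 →N

path = [(2,2), (1,2), (0,2), (0,3), (0,4), (0,5), (0,6)]
arrival = 42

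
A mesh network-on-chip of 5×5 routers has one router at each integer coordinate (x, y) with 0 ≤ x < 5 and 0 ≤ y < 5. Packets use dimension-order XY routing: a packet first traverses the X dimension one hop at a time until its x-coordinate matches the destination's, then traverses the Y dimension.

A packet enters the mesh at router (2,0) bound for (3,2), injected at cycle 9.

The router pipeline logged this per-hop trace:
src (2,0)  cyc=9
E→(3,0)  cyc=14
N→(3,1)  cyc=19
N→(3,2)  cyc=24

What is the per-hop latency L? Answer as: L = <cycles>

L = 5

cyc[1] − cyc[0] = 14 − 9 = 5.
Per-hop latency L = Δcyc = 5.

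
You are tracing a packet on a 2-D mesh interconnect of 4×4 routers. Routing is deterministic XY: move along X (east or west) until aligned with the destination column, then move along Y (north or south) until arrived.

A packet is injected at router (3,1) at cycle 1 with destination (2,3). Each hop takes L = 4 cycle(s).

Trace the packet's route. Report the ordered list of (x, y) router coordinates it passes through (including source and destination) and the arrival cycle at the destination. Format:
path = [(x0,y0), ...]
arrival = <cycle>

path = [(3,1), (2,1), (2,2), (2,3)]
arrival = 13

#0 — 3,1 | c1
#1 — 2,1 | c5 | W
#2 — 2,2 | c9 | N
#3 — 2,3 | c13 | N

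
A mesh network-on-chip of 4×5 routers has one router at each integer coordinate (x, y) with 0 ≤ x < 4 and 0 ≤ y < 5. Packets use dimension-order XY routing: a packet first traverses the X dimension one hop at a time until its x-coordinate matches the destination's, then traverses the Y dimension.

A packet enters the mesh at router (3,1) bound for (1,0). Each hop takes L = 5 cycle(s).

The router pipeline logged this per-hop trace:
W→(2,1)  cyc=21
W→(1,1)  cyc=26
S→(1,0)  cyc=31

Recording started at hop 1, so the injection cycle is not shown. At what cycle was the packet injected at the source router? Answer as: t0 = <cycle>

At hop 1 the cycle is 21; in general cyc_k = t0 + kL.
So t0 = 21 − 1·5 = 16.

t0 = 16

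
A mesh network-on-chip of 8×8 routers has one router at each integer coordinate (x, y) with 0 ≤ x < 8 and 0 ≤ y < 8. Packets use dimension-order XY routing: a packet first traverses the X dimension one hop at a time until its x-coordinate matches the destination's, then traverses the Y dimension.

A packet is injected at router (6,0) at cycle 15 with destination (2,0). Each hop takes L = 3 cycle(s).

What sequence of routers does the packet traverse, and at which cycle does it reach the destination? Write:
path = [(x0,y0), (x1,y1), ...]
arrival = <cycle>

t=15: at (6,0)
t=18: at (5,0) after W
t=21: at (4,0) after W
t=24: at (3,0) after W
t=27: at (2,0) after W

path = [(6,0), (5,0), (4,0), (3,0), (2,0)]
arrival = 27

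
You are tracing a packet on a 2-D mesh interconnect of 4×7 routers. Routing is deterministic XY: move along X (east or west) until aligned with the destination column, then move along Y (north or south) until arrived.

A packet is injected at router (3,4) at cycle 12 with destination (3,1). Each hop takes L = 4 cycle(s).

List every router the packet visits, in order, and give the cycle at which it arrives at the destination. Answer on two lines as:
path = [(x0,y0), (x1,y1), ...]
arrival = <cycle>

[0] x=3 y=4 t=12
[1] x=3 y=3 t=16 →S
[2] x=3 y=2 t=20 →S
[3] x=3 y=1 t=24 →S

path = [(3,4), (3,3), (3,2), (3,1)]
arrival = 24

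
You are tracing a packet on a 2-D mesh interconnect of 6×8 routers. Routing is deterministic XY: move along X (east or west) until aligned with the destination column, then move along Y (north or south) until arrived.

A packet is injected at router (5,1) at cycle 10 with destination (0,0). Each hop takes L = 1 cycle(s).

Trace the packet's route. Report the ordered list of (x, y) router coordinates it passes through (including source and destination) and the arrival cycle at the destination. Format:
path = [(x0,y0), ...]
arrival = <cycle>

path = [(5,1), (4,1), (3,1), (2,1), (1,1), (0,1), (0,0)]
arrival = 16

  0. router=(5,1) cycle=10 (inject)
  1. router=(4,1) cycle=11 dir=W
  2. router=(3,1) cycle=12 dir=W
  3. router=(2,1) cycle=13 dir=W
  4. router=(1,1) cycle=14 dir=W
  5. router=(0,1) cycle=15 dir=W
  6. router=(0,0) cycle=16 dir=S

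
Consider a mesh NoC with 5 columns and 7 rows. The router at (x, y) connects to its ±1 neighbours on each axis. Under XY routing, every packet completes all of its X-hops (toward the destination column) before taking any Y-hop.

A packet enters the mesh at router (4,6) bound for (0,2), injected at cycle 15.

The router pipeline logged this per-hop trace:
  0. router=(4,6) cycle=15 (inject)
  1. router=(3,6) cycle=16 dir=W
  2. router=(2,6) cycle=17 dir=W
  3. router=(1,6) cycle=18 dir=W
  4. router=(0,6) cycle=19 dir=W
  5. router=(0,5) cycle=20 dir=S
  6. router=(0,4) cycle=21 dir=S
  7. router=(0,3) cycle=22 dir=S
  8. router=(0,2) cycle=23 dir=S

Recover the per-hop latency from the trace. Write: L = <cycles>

Δcyc across hop 0→1: 16 − 15 = 1.
Per-hop latency L = Δcyc = 1.

L = 1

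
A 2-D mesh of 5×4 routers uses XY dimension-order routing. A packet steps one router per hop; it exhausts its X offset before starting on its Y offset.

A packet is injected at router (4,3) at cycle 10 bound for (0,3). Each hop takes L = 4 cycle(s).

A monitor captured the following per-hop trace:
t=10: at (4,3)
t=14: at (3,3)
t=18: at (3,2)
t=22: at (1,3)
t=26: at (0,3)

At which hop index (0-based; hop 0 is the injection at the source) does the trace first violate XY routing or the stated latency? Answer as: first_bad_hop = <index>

[1] (-1,+0) / 4c ⇒ ok
[2] (+0,-1) / 4c ⇒ BAD: Y-move but x=3≠0

first_bad_hop = 2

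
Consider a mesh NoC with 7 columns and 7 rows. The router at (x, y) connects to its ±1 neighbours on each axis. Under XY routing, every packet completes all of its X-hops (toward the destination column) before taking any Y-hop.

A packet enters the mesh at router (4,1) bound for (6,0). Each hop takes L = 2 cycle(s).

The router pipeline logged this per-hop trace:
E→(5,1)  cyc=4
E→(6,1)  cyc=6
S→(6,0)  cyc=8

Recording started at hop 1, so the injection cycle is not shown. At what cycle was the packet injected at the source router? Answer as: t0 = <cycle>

cyc[1] = 4 and cyc[k] = t0 + k·L for every k.
So t0 = 4 − 1·2 = 2.

t0 = 2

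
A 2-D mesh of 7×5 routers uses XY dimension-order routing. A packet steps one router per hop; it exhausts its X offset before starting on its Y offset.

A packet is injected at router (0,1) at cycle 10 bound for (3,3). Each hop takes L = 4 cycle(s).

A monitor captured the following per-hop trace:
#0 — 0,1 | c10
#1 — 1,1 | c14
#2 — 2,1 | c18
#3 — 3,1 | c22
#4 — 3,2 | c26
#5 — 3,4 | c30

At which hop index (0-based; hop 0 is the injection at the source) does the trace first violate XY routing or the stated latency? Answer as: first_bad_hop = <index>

  1: Δx=+1 Δy=+0 Δt=4 [ok]
  2: Δx=+1 Δy=+0 Δt=4 [ok]
  3: Δx=+1 Δy=+0 Δt=4 [ok]
  4: Δx=+0 Δy=+1 Δt=4 [ok]
  5: Δx=+0 Δy=+2 Δt=4 [BAD: non-unit step]

first_bad_hop = 5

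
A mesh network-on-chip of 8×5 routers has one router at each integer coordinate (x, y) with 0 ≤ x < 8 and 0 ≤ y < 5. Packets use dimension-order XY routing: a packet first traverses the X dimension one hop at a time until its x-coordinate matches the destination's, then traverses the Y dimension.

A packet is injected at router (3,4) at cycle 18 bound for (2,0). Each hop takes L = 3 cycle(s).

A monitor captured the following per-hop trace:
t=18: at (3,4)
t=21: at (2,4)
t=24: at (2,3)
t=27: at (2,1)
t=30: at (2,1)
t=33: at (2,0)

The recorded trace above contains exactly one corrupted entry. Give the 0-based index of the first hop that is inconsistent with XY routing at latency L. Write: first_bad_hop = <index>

first_bad_hop = 3

  1: Δx=-1 Δy=+0 Δt=3 [ok]
  2: Δx=+0 Δy=-1 Δt=3 [ok]
  3: Δx=+0 Δy=-2 Δt=3 [BAD: non-unit step]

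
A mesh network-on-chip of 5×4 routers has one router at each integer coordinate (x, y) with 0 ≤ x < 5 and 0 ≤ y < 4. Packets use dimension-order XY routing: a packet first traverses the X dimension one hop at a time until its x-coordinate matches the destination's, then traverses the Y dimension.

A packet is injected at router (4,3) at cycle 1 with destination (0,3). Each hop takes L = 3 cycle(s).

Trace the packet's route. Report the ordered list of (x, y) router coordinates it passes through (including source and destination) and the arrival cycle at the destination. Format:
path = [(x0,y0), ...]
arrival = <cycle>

#0 — 4,3 | c1
#1 — 3,3 | c4 | W
#2 — 2,3 | c7 | W
#3 — 1,3 | c10 | W
#4 — 0,3 | c13 | W

path = [(4,3), (3,3), (2,3), (1,3), (0,3)]
arrival = 13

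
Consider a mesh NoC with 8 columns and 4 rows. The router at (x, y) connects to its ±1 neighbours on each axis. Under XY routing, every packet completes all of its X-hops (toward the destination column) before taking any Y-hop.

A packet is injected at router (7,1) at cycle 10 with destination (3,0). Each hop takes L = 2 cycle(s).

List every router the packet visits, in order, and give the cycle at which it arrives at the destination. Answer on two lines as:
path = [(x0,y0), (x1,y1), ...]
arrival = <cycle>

t=10: at (7,1)
t=12: at (6,1) after W
t=14: at (5,1) after W
t=16: at (4,1) after W
t=18: at (3,1) after W
t=20: at (3,0) after S

path = [(7,1), (6,1), (5,1), (4,1), (3,1), (3,0)]
arrival = 20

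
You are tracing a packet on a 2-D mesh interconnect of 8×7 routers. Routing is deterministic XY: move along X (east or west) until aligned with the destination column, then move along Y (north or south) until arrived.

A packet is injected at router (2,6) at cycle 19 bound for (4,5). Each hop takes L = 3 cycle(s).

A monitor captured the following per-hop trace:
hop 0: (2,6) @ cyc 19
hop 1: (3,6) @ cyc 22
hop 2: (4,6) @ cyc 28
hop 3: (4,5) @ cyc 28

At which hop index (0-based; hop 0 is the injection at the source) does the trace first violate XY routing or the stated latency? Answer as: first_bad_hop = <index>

[1] (+1,+0) / 3c ⇒ ok
[2] (+1,+0) / 6c ⇒ BAD: Δcyc=6≠L

first_bad_hop = 2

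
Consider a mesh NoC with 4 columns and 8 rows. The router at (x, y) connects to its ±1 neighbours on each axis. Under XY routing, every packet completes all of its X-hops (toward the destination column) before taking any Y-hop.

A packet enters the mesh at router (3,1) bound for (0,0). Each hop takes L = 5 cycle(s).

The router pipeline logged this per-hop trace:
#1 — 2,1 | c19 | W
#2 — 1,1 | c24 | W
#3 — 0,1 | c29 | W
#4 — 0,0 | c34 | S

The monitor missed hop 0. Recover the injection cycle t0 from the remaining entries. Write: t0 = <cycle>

t0 = 14

The first recorded entry is hop 1 at cycle 19.
Therefore t0 = 19 − L = 14.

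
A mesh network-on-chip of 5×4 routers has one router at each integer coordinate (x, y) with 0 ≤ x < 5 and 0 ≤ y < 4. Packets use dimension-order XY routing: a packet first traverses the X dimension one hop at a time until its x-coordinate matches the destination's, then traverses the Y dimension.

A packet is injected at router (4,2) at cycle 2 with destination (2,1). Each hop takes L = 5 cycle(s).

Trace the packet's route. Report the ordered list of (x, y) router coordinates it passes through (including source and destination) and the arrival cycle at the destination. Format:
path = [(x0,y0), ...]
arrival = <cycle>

path = [(4,2), (3,2), (2,2), (2,1)]
arrival = 17

#0 — 4,2 | c2
#1 — 3,2 | c7 | W
#2 — 2,2 | c12 | W
#3 — 2,1 | c17 | S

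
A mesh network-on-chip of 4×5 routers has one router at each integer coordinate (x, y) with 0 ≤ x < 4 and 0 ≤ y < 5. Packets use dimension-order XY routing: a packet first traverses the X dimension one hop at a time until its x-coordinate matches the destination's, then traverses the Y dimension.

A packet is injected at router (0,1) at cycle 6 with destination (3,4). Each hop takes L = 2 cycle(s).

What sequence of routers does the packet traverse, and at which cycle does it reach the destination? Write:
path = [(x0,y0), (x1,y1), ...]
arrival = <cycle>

path = [(0,1), (1,1), (2,1), (3,1), (3,2), (3,3), (3,4)]
arrival = 18

src (0,1)  cyc=6
E→(1,1)  cyc=8
E→(2,1)  cyc=10
E→(3,1)  cyc=12
N→(3,2)  cyc=14
N→(3,3)  cyc=16
N→(3,4)  cyc=18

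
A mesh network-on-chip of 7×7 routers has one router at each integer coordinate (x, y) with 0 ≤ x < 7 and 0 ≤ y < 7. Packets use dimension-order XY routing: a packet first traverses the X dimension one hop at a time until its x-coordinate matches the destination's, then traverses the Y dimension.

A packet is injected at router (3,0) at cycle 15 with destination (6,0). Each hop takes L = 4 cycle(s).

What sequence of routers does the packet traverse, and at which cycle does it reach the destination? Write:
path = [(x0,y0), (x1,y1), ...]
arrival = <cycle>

path = [(3,0), (4,0), (5,0), (6,0)]
arrival = 27

[0] x=3 y=0 t=15
[1] x=4 y=0 t=19 →E
[2] x=5 y=0 t=23 →E
[3] x=6 y=0 t=27 →E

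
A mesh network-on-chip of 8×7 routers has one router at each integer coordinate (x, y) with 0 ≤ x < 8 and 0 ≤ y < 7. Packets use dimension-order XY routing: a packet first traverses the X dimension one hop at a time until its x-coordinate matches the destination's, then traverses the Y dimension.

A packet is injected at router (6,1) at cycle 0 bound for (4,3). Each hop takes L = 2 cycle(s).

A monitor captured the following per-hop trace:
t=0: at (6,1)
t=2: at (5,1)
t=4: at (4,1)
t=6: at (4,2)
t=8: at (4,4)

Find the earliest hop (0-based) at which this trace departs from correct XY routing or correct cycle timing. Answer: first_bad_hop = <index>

first_bad_hop = 4

[1] (-1,+0) / 2c ⇒ ok
[2] (-1,+0) / 2c ⇒ ok
[3] (+0,+1) / 2c ⇒ ok
[4] (+0,+2) / 2c ⇒ BAD: non-unit step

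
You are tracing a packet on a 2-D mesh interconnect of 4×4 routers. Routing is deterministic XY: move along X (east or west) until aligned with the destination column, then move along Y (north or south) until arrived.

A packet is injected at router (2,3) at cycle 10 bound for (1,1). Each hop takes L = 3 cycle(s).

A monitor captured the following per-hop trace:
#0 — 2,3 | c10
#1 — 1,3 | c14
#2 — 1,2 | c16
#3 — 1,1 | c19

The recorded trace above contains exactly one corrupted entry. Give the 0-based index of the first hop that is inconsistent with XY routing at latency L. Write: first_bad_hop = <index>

first_bad_hop = 1

[1] (-1,+0) / 4c ⇒ BAD: Δcyc=4≠L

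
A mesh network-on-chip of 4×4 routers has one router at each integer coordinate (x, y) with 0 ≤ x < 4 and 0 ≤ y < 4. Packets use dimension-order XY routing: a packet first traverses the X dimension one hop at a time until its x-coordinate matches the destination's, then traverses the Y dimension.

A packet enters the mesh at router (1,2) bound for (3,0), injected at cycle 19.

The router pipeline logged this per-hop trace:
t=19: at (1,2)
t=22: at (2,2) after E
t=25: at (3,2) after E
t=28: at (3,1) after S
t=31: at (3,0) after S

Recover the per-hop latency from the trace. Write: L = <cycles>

L = 3

Δcyc across hop 0→1: 22 − 19 = 3.
Each hop adds L, hence L = 3.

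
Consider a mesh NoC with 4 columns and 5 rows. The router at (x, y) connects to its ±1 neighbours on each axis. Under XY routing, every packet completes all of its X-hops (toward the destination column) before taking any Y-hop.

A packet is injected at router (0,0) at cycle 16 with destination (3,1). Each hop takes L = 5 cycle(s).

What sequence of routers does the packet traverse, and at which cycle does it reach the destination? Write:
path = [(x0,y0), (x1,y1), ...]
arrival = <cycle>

[0] x=0 y=0 t=16
[1] x=1 y=0 t=21 →E
[2] x=2 y=0 t=26 →E
[3] x=3 y=0 t=31 →E
[4] x=3 y=1 t=36 →N

path = [(0,0), (1,0), (2,0), (3,0), (3,1)]
arrival = 36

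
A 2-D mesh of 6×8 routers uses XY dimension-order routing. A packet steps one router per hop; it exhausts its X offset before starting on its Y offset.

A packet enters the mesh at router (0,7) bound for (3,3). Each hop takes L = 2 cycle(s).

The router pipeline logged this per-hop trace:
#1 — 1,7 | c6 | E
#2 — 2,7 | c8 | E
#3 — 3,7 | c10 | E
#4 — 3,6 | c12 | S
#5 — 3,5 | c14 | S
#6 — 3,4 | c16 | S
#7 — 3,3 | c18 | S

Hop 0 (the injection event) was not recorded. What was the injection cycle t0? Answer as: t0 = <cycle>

t0 = 4

At hop 1 the cycle is 6; in general cyc_k = t0 + kL.
Subtract one hop: t0 = 6 − 2 = 4.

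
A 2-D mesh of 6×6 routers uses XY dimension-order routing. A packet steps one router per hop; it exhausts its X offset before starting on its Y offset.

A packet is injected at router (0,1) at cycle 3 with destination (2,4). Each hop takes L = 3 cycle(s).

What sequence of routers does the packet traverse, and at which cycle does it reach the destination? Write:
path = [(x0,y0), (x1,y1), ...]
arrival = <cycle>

path = [(0,1), (1,1), (2,1), (2,2), (2,3), (2,4)]
arrival = 18

hop 0: (0,1) @ cyc 3
hop 1: (1,1) @ cyc 6  [E]
hop 2: (2,1) @ cyc 9  [E]
hop 3: (2,2) @ cyc 12  [N]
hop 4: (2,3) @ cyc 15  [N]
hop 5: (2,4) @ cyc 18  [N]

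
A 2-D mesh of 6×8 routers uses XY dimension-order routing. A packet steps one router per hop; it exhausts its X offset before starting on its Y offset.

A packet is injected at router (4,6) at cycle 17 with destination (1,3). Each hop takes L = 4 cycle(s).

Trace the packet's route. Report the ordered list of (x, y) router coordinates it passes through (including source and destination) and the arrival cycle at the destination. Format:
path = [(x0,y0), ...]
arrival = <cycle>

path = [(4,6), (3,6), (2,6), (1,6), (1,5), (1,4), (1,3)]
arrival = 41

hop 0: (4,6) @ cyc 17
hop 1: (3,6) @ cyc 21  [W]
hop 2: (2,6) @ cyc 25  [W]
hop 3: (1,6) @ cyc 29  [W]
hop 4: (1,5) @ cyc 33  [S]
hop 5: (1,4) @ cyc 37  [S]
hop 6: (1,3) @ cyc 41  [S]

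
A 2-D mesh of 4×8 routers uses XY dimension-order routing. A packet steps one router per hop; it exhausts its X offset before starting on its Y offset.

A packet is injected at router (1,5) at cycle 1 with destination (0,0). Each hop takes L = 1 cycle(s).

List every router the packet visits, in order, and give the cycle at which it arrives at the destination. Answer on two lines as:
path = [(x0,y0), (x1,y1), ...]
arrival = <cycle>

path = [(1,5), (0,5), (0,4), (0,3), (0,2), (0,1), (0,0)]
arrival = 7

src (1,5)  cyc=1
W→(0,5)  cyc=2
S→(0,4)  cyc=3
S→(0,3)  cyc=4
S→(0,2)  cyc=5
S→(0,1)  cyc=6
S→(0,0)  cyc=7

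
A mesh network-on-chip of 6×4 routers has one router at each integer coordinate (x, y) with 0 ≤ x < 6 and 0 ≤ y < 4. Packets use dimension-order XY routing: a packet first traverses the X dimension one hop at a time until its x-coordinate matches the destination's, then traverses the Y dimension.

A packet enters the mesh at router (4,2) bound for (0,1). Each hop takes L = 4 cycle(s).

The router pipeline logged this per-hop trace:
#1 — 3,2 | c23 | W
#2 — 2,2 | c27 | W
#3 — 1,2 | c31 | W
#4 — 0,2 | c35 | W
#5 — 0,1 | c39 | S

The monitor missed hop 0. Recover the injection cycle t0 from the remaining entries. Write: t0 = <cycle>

t0 = 19

The first recorded entry is hop 1 at cycle 23.
So t0 = 23 − 1·4 = 19.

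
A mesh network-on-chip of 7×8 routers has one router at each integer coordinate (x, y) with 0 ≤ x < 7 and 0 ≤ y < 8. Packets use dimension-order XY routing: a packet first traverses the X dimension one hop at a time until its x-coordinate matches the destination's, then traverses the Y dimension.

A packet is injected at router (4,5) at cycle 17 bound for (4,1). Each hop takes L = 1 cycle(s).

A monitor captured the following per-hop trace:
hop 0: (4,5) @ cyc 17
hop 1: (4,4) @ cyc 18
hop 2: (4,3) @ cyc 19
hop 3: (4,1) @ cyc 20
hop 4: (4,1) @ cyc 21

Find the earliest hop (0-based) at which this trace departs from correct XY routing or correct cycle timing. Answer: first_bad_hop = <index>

first_bad_hop = 3

hop 1: step (+0,-1), +1 cyc — ok
hop 2: step (+0,-1), +1 cyc — ok
hop 3: step (+0,-2), +1 cyc — BAD: non-unit step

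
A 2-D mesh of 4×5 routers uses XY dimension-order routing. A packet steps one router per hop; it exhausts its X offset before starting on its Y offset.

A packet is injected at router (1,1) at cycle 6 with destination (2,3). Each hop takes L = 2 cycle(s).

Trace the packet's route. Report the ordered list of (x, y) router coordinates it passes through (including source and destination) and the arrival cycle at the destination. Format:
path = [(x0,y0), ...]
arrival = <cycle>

t=6: at (1,1)
t=8: at (2,1) after E
t=10: at (2,2) after N
t=12: at (2,3) after N

path = [(1,1), (2,1), (2,2), (2,3)]
arrival = 12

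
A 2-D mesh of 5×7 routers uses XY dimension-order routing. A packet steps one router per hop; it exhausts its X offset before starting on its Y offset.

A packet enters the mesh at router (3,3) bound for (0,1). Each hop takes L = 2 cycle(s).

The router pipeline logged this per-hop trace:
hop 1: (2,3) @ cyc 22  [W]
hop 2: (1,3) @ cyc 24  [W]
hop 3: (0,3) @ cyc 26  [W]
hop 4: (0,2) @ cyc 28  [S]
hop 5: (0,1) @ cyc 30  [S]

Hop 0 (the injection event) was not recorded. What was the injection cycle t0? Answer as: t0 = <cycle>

The first recorded entry is hop 1 at cycle 22.
t0 = cyc[1] − L = 22 − 2 = 20.

t0 = 20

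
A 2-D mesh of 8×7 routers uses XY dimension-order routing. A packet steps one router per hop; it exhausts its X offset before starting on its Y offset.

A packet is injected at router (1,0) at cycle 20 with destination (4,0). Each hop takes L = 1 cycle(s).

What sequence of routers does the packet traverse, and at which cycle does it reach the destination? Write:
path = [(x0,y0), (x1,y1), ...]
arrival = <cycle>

src (1,0)  cyc=20
E→(2,0)  cyc=21
E→(3,0)  cyc=22
E→(4,0)  cyc=23

path = [(1,0), (2,0), (3,0), (4,0)]
arrival = 23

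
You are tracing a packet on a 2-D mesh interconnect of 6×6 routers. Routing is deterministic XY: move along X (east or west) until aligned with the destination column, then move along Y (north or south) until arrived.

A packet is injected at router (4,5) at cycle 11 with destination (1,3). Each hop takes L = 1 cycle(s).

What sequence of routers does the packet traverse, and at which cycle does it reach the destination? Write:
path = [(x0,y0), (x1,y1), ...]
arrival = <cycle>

hop 0: (4,5) @ cyc 11
hop 1: (3,5) @ cyc 12  [W]
hop 2: (2,5) @ cyc 13  [W]
hop 3: (1,5) @ cyc 14  [W]
hop 4: (1,4) @ cyc 15  [S]
hop 5: (1,3) @ cyc 16  [S]

path = [(4,5), (3,5), (2,5), (1,5), (1,4), (1,3)]
arrival = 16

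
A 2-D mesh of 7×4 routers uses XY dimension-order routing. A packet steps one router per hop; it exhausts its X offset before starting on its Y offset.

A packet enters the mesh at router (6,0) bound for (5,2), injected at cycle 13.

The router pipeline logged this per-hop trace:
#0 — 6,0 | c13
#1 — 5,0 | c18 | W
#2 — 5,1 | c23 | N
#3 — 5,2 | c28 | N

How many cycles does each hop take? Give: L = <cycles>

cyc[1] − cyc[0] = 18 − 13 = 5.
That increment is L by definition: L = 5.

L = 5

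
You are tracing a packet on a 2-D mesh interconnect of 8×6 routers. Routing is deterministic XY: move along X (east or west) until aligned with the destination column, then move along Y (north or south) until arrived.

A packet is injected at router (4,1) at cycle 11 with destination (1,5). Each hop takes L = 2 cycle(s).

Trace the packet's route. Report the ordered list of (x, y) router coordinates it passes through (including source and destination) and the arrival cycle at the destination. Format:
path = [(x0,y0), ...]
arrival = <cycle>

path = [(4,1), (3,1), (2,1), (1,1), (1,2), (1,3), (1,4), (1,5)]
arrival = 25

[0] x=4 y=1 t=11
[1] x=3 y=1 t=13 →W
[2] x=2 y=1 t=15 →W
[3] x=1 y=1 t=17 →W
[4] x=1 y=2 t=19 →N
[5] x=1 y=3 t=21 →N
[6] x=1 y=4 t=23 →N
[7] x=1 y=5 t=25 →N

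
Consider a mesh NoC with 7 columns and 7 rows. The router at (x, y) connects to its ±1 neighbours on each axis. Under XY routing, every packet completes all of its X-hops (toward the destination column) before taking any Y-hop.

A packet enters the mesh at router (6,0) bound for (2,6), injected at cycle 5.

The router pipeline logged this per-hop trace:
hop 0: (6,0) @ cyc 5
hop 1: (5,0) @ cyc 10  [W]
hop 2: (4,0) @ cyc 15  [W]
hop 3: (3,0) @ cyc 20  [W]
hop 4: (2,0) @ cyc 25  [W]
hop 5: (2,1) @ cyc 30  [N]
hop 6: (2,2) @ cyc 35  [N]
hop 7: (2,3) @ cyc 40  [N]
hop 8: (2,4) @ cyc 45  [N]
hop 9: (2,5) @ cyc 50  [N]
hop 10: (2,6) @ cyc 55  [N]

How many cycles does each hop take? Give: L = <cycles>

cyc[1] − cyc[0] = 10 − 5 = 5.
Each hop adds L, hence L = 5.

L = 5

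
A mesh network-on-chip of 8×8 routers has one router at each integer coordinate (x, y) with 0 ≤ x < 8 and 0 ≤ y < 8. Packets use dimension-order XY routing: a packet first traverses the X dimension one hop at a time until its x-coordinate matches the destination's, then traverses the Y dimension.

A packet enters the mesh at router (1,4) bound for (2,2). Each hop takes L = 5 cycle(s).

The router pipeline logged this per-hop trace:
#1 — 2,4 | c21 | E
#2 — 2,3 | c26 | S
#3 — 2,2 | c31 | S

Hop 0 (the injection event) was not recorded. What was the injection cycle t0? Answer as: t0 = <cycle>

t0 = 16

At hop 1 the cycle is 21; in general cyc_k = t0 + kL.
t0 = cyc[1] − L = 21 − 5 = 16.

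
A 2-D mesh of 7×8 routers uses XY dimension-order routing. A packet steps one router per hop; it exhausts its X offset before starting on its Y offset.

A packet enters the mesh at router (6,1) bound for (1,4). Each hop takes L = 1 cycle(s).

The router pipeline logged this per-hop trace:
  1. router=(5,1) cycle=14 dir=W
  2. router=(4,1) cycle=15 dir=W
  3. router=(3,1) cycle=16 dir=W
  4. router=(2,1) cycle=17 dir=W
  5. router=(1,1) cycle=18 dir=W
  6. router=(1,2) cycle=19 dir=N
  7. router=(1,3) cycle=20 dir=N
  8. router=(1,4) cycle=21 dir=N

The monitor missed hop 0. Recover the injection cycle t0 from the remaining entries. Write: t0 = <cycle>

t0 = 13

The first recorded entry is hop 1 at cycle 14.
t0 = cyc[1] − L = 14 − 1 = 13.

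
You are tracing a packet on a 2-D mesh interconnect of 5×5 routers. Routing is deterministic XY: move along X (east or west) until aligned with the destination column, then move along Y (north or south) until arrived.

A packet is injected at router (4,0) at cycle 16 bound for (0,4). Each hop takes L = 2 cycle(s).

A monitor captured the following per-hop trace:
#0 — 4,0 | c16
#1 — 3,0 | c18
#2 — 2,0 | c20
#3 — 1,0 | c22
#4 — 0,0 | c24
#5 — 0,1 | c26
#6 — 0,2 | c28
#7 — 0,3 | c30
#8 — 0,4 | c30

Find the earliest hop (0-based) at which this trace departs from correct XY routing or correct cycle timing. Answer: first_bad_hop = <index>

first_bad_hop = 8

[1] (-1,+0) / 2c ⇒ ok
[2] (-1,+0) / 2c ⇒ ok
[3] (-1,+0) / 2c ⇒ ok
[4] (-1,+0) / 2c ⇒ ok
[5] (+0,+1) / 2c ⇒ ok
[6] (+0,+1) / 2c ⇒ ok
[7] (+0,+1) / 2c ⇒ ok
[8] (+0,+1) / 0c ⇒ BAD: Δcyc=0≠L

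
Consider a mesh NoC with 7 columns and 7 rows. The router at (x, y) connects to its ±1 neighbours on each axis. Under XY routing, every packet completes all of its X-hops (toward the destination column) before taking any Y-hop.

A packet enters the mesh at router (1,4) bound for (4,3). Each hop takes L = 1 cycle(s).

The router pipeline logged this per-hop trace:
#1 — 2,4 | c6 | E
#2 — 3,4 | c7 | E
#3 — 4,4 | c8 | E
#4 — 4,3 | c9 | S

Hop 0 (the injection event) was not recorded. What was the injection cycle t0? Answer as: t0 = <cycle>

t0 = 5

The first recorded entry is hop 1 at cycle 6.
Therefore t0 = 6 − L = 5.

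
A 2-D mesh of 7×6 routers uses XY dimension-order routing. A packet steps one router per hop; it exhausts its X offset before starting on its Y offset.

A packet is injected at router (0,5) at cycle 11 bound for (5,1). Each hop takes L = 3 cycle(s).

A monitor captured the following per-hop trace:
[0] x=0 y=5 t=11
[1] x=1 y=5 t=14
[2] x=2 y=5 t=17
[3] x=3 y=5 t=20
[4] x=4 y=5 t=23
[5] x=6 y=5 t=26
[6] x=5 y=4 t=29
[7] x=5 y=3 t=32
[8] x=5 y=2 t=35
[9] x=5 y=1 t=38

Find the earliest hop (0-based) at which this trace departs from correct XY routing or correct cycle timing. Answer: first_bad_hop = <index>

first_bad_hop = 5

  1: Δx=+1 Δy=+0 Δt=3 [ok]
  2: Δx=+1 Δy=+0 Δt=3 [ok]
  3: Δx=+1 Δy=+0 Δt=3 [ok]
  4: Δx=+1 Δy=+0 Δt=3 [ok]
  5: Δx=+2 Δy=+0 Δt=3 [BAD: non-unit step]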